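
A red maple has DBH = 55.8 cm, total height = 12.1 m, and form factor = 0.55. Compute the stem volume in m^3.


Formula: V = pi * (DBH/200)^2 * H * ff
Radius = DBH/200 = 55.8/200 = 0.279 m
Radius^2 = 0.279^2 = 0.077841 m^2
V = pi * 0.077841 * 12.1 * 0.55
V = 1.627 m^3

1.627


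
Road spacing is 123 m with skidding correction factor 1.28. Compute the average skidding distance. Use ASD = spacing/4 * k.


Formula: ASD = (spacing / 4) * correction
Uncorrected distance = spacing / 4 = 123 / 4 = 30.75 m
ASD = 30.75 * 1.28 = 39 m

39


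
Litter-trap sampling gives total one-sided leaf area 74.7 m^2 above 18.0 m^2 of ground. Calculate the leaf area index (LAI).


Formula: LAI = total leaf area / ground area  (dimensionless)
LAI = 74.7 m^2 / 18.0 m^2
LAI = 4.15

4.15


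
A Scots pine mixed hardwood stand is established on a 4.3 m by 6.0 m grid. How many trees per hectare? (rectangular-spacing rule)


Formula: TPH = 10000 m^2/ha / (spacing_x * spacing_y)
Area per tree = 4.3 m * 6.0 m = 25.8 m^2
TPH = 10000 / 25.8 = 388 trees/ha

388


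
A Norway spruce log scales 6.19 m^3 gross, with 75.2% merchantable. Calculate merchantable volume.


Formula: MV = V_total * (merchantable_pct / 100)
Merchantable fraction = 75.2% / 100 = 0.752
MV = 6.19 m^3 * 0.752 = 4.655 m^3

4.655


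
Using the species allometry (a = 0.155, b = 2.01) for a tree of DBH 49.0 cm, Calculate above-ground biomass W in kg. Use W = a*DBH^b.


Formula: W = a * DBH^b  (allometric power law)
DBH^b = 49.0^2.01 = 2496.2847
W = 0.155 * 2496.2847 = 386.9 kg

386.9


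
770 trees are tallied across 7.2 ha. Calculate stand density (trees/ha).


Formula: Stand Density = N_trees / Area_ha
Density = 770 trees / 7.2 ha
Density = 107 trees/ha

107


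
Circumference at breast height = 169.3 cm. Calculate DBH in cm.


Formula: DBH = C / pi
DBH = 169.3 / pi
pi = 3.14159...
DBH = 53.9 cm

53.9


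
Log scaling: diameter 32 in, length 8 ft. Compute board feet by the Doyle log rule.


Doyle: BF = (D - 4)^2 * L / 16
Adjusted diameter = 32 - 4 = 28 in
(D-4)^2 = 28^2 = 784
BF = 784 * 8 / 16 = 392 BF

392


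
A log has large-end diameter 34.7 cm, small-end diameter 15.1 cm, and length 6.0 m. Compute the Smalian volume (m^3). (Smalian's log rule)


Smalian: V = (A1 + A2)/2 * L,  A = pi*(D/200)^2
A1 = pi*(34.7/200)^2 = 0.094569 m^2
A2 = pi*(15.1/200)^2 = 0.017908 m^2
V = (0.094569+0.017908)/2*6.0 = 0.3374 m^3

0.3374


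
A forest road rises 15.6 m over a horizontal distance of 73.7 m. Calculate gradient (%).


Formula: Gradient = rise / run * 100
Gradient = 15.6 / 73.7 * 100 = 21.2%

21.2


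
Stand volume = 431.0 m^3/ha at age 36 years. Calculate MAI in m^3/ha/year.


Formula: MAI = Total Volume / Stand Age
MAI = 431.0 m^3/ha / 36 years
MAI = 11.97 m^3/ha/year

11.97


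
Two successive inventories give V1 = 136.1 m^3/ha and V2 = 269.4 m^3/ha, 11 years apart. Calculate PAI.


Formula: PAI = (V_T2 - V_T1) / (T2 - T1)
Volume increment = 269.4 - 136.1 = 133.3 m^3/ha
PAI = 133.3 / 11 = 12.12 m^3/ha/year

12.12


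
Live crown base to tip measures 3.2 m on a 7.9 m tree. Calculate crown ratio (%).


Formula: Crown Ratio = (Crown Length / Total Height) * 100
CR = (3.2 m / 7.9 m) * 100
CR = 0.4051 * 100 = 40.5%

40.5


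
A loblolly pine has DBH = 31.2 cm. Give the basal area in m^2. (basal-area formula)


Formula: BA = pi * (DBH/2)^2 / 10000  (cm^2 to m^2)
Radius = DBH/2 = 31.2/2 = 15.6 cm
BA = pi * 15.6^2 / 10000
   = 764.538 cm^2 / 10000
   = 0.0765 m^2

0.0765


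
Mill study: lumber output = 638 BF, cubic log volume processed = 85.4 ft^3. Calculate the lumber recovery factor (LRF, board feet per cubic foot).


Formula: LRF = Lumber Output (BF) / Log Input (ft^3)
LRF = 638 BF / 85.4 ft^3
LRF = 7.47 BF/ft^3

7.47


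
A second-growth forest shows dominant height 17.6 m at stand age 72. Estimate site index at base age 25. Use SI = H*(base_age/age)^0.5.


Formula: SI = H_dom * (base_age / age)^0.5
Age ratio = 25 / 72 = 0.34722
sqrt(age_ratio) = 0.58926
SI = 17.6 * 0.58926 = 10.4 m

10.4


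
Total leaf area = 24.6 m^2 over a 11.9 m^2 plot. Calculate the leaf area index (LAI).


Formula: LAI = total leaf area / ground area  (dimensionless)
LAI = 24.6 m^2 / 11.9 m^2
LAI = 2.07

2.07


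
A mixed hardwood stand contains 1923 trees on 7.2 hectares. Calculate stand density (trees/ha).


Formula: Stand Density = N_trees / Area_ha
Density = 1923 trees / 7.2 ha
Density = 267 trees/ha

267


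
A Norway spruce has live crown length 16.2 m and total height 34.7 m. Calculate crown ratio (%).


Formula: Crown Ratio = (Crown Length / Total Height) * 100
CR = (16.2 m / 34.7 m) * 100
CR = 0.4669 * 100 = 46.7%

46.7


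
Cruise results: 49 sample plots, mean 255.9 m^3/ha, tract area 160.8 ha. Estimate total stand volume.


Formula: Total Volume = Mean Volume per ha * Total Area
Total Volume = 255.9 m^3/ha * 160.8 ha
Total Volume = 41149 m^3

41149


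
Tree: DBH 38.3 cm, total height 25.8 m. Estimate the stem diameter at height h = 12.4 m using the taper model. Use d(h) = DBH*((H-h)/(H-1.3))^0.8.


Taper: d(h) = DBH * ((H - h) / (H - 1.3))^0.8
Numerator = H - h = 25.8 - 12.4 = 13.4 m
Denominator = H - 1.3 = 25.8 - 1.3 = 24.5 m
Ratio = 13.4 / 24.5 = 0.54694
d = 38.3 * 0.54694^0.8 = 23.6 cm

23.6


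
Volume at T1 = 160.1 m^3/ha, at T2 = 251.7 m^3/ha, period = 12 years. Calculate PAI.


Formula: PAI = (V_T2 - V_T1) / (T2 - T1)
Volume increment = 251.7 - 160.1 = 91.6 m^3/ha
PAI = 91.6 / 12 = 7.63 m^3/ha/year

7.63


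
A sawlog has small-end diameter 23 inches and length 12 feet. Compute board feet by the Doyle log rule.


Doyle: BF = (D - 4)^2 * L / 16
Adjusted diameter = 23 - 4 = 19 in
(D-4)^2 = 19^2 = 361
BF = 361 * 12 / 16 = 271 BF

271


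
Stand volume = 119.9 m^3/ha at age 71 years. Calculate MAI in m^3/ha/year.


Formula: MAI = Total Volume / Stand Age
MAI = 119.9 m^3/ha / 71 years
MAI = 1.69 m^3/ha/year

1.69


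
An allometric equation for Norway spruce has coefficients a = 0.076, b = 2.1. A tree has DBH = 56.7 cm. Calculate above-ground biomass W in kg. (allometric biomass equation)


Formula: W = a * DBH^b  (allometric power law)
DBH^b = 56.7^2.1 = 4814.2033
W = 0.076 * 4814.2033 = 365.9 kg

365.9


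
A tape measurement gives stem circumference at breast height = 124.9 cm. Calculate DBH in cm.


Formula: DBH = C / pi
DBH = 124.9 / pi
pi = 3.14159...
DBH = 39.8 cm

39.8


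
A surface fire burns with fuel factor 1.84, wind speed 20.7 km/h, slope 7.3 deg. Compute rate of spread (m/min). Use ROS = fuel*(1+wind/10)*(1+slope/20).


Formula: ROS = fuel * (1 + wind/10) * (1 + slope/20)
Wind factor = 1 + 20.7/10 = 3.07
Slope factor = 1 + 7.3/20 = 1.365
ROS = 1.84 * 3.07 * 1.365 = 7.71 m/min

7.71


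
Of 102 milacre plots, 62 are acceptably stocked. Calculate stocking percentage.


Formula: Stocking % = stocked plots / total plots * 100
Stocking = 62 / 102 * 100
Stocking = 0.6078 * 100 = 60.8%

60.8


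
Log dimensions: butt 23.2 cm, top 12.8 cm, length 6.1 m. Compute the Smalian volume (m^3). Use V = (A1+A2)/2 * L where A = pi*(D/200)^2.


Smalian: V = (A1 + A2)/2 * L,  A = pi*(D/200)^2
A1 = pi*(23.2/200)^2 = 0.042273 m^2
A2 = pi*(12.8/200)^2 = 0.012868 m^2
V = (0.042273+0.012868)/2*6.1 = 0.1682 m^3

0.1682


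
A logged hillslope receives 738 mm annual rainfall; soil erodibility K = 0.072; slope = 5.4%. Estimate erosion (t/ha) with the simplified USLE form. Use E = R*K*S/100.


Formula: E = R * K * S / 100  (simplified USLE)
R * K = 738 * 0.072 = 53.136
E = 53.136 * 5.4 / 100 = 2.87 t/ha

2.87


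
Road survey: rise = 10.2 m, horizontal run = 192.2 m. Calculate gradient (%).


Formula: Gradient = rise / run * 100
Gradient = 10.2 / 192.2 * 100 = 5.3%

5.3


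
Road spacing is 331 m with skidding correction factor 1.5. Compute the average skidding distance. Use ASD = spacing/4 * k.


Formula: ASD = (spacing / 4) * correction
Uncorrected distance = spacing / 4 = 331 / 4 = 82.75 m
ASD = 82.75 * 1.5 = 124 m

124


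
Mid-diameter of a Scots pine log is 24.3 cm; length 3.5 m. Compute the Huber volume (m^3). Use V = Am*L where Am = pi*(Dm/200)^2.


Huber: V = Am * L,  Am = pi*(Dm/200)^2
Am = pi*(24.3/200)^2 = 0.046377 m^2
V = 0.046377*3.5 = 0.1623 m^3

0.1623


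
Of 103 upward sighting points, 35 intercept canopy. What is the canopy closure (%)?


Formula: Canopy closure = covered points / total points * 100
Closure = 35 / 103 * 100
Closure = 0.3398 * 100 = 34.0%

34.0


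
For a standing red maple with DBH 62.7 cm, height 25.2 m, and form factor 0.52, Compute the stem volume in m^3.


Formula: V = pi * (DBH/200)^2 * H * ff
Radius = DBH/200 = 62.7/200 = 0.3135 m
Radius^2 = 0.3135^2 = 0.09828225 m^2
V = pi * 0.09828225 * 25.2 * 0.52
V = 4.046 m^3

4.046


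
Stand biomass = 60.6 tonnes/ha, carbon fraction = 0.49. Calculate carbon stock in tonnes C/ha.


Formula: Carbon Stock = Biomass * Carbon Fraction
C = 60.6 t/ha * 0.49
C = 29.7 t C/ha

29.7


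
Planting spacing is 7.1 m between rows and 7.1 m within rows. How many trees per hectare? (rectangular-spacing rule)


Formula: TPH = 10000 m^2/ha / (spacing_x * spacing_y)
Area per tree = 7.1 m * 7.1 m = 50.41 m^2
TPH = 10000 / 50.41 = 198 trees/ha

198


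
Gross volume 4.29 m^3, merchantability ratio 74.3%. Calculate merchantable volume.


Formula: MV = V_total * (merchantable_pct / 100)
Merchantable fraction = 74.3% / 100 = 0.743
MV = 4.29 m^3 * 0.743 = 3.187 m^3

3.187


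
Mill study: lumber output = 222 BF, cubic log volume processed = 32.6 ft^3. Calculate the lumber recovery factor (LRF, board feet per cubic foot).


Formula: LRF = Lumber Output (BF) / Log Input (ft^3)
LRF = 222 BF / 32.6 ft^3
LRF = 6.81 BF/ft^3

6.81


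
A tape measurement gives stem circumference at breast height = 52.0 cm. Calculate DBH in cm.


Formula: DBH = C / pi
DBH = 52.0 / pi
pi = 3.14159...
DBH = 16.6 cm

16.6


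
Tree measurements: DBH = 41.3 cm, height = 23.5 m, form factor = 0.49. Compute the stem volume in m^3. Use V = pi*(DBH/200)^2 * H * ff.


Formula: V = pi * (DBH/200)^2 * H * ff
Radius = DBH/200 = 41.3/200 = 0.2065 m
Radius^2 = 0.2065^2 = 0.04264225 m^2
V = pi * 0.04264225 * 23.5 * 0.49
V = 1.543 m^3

1.543


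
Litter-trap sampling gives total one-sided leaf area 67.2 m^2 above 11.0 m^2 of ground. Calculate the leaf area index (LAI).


Formula: LAI = total leaf area / ground area  (dimensionless)
LAI = 67.2 m^2 / 11.0 m^2
LAI = 6.11

6.11


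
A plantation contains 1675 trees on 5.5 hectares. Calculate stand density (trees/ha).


Formula: Stand Density = N_trees / Area_ha
Density = 1675 trees / 5.5 ha
Density = 305 trees/ha

305


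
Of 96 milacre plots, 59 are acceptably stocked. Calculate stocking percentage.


Formula: Stocking % = stocked plots / total plots * 100
Stocking = 59 / 96 * 100
Stocking = 0.6146 * 100 = 61.5%

61.5


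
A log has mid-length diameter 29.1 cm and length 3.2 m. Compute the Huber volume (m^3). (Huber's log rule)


Huber: V = Am * L,  Am = pi*(Dm/200)^2
Am = pi*(29.1/200)^2 = 0.066508 m^2
V = 0.066508*3.2 = 0.2128 m^3

0.2128


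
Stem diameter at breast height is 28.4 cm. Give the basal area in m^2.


Formula: BA = pi * (DBH/2)^2 / 10000  (cm^2 to m^2)
Radius = DBH/2 = 28.4/2 = 14.2 cm
BA = pi * 14.2^2 / 10000
   = 633.4707 cm^2 / 10000
   = 0.0633 m^2

0.0633


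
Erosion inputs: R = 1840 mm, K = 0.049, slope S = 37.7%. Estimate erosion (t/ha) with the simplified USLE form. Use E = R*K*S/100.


Formula: E = R * K * S / 100  (simplified USLE)
R * K = 1840 * 0.049 = 90.16
E = 90.16 * 37.7 / 100 = 33.99 t/ha

33.99


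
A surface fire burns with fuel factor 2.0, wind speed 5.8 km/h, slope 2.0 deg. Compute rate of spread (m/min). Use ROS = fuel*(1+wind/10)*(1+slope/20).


Formula: ROS = fuel * (1 + wind/10) * (1 + slope/20)
Wind factor = 1 + 5.8/10 = 1.58
Slope factor = 1 + 2.0/20 = 1.1
ROS = 2.0 * 1.58 * 1.1 = 3.48 m/min

3.48


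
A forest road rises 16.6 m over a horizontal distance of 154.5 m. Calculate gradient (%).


Formula: Gradient = rise / run * 100
Gradient = 16.6 / 154.5 * 100 = 10.7%

10.7


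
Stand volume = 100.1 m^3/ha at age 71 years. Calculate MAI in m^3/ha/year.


Formula: MAI = Total Volume / Stand Age
MAI = 100.1 m^3/ha / 71 years
MAI = 1.41 m^3/ha/year

1.41


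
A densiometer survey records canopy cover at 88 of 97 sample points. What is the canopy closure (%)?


Formula: Canopy closure = covered points / total points * 100
Closure = 88 / 97 * 100
Closure = 0.9072 * 100 = 90.7%

90.7


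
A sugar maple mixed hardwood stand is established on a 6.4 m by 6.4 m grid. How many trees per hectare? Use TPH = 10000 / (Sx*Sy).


Formula: TPH = 10000 m^2/ha / (spacing_x * spacing_y)
Area per tree = 6.4 m * 6.4 m = 40.96 m^2
TPH = 10000 / 40.96 = 244 trees/ha

244


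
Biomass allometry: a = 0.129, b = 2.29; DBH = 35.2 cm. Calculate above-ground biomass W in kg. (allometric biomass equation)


Formula: W = a * DBH^b  (allometric power law)
DBH^b = 35.2^2.29 = 3480.0277
W = 0.129 * 3480.0277 = 448.9 kg

448.9


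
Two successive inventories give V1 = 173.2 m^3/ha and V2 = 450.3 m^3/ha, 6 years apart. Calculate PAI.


Formula: PAI = (V_T2 - V_T1) / (T2 - T1)
Volume increment = 450.3 - 173.2 = 277.1 m^3/ha
PAI = 277.1 / 6 = 46.18 m^3/ha/year

46.18


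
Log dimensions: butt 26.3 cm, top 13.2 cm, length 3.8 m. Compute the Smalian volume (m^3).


Smalian: V = (A1 + A2)/2 * L,  A = pi*(D/200)^2
A1 = pi*(26.3/200)^2 = 0.054325 m^2
A2 = pi*(13.2/200)^2 = 0.013685 m^2
V = (0.054325+0.013685)/2*3.8 = 0.1292 m^3

0.1292


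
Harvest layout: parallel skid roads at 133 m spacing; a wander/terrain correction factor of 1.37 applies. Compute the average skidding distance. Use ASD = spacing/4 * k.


Formula: ASD = (spacing / 4) * correction
Uncorrected distance = spacing / 4 = 133 / 4 = 33.25 m
ASD = 33.25 * 1.37 = 46 m

46


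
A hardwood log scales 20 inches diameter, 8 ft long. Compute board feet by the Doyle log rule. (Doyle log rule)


Doyle: BF = (D - 4)^2 * L / 16
Adjusted diameter = 20 - 4 = 16 in
(D-4)^2 = 16^2 = 256
BF = 256 * 8 / 16 = 128 BF

128


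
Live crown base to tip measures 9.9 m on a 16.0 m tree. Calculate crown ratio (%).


Formula: Crown Ratio = (Crown Length / Total Height) * 100
CR = (9.9 m / 16.0 m) * 100
CR = 0.6188 * 100 = 61.9%

61.9


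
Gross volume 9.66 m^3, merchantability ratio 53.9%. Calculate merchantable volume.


Formula: MV = V_total * (merchantable_pct / 100)
Merchantable fraction = 53.9% / 100 = 0.539
MV = 9.66 m^3 * 0.539 = 5.207 m^3

5.207


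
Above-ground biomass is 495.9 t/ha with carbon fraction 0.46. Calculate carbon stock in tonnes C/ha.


Formula: Carbon Stock = Biomass * Carbon Fraction
C = 495.9 t/ha * 0.46
C = 228.1 t C/ha

228.1


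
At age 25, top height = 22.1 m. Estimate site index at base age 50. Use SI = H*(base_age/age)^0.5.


Formula: SI = H_dom * (base_age / age)^0.5
Age ratio = 50 / 25 = 2.0
sqrt(age_ratio) = 1.41421
SI = 22.1 * 1.41421 = 31.3 m

31.3


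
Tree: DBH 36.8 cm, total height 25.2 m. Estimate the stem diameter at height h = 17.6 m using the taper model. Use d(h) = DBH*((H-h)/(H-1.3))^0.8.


Taper: d(h) = DBH * ((H - h) / (H - 1.3))^0.8
Numerator = H - h = 25.2 - 17.6 = 7.6 m
Denominator = H - 1.3 = 25.2 - 1.3 = 23.9 m
Ratio = 7.6 / 23.9 = 0.31799
d = 36.8 * 0.31799^0.8 = 14.7 cm

14.7


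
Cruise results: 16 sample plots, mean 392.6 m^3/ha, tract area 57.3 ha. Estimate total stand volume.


Formula: Total Volume = Mean Volume per ha * Total Area
Total Volume = 392.6 m^3/ha * 57.3 ha
Total Volume = 22496 m^3

22496


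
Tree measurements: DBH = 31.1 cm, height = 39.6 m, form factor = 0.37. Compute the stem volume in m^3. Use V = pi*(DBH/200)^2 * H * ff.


Formula: V = pi * (DBH/200)^2 * H * ff
Radius = DBH/200 = 31.1/200 = 0.1555 m
Radius^2 = 0.1555^2 = 0.02418025 m^2
V = pi * 0.02418025 * 39.6 * 0.37
V = 1.113 m^3

1.113


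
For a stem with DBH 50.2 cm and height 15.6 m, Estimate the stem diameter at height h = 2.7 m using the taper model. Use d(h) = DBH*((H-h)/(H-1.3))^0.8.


Taper: d(h) = DBH * ((H - h) / (H - 1.3))^0.8
Numerator = H - h = 15.6 - 2.7 = 12.9 m
Denominator = H - 1.3 = 15.6 - 1.3 = 14.3 m
Ratio = 12.9 / 14.3 = 0.9021
d = 50.2 * 0.9021^0.8 = 46.2 cm

46.2


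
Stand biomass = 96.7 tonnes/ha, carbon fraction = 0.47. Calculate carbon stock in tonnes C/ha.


Formula: Carbon Stock = Biomass * Carbon Fraction
C = 96.7 t/ha * 0.47
C = 45.4 t C/ha

45.4


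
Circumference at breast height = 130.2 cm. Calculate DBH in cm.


Formula: DBH = C / pi
DBH = 130.2 / pi
pi = 3.14159...
DBH = 41.4 cm

41.4


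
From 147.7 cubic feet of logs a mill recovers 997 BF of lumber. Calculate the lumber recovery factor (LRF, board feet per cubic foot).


Formula: LRF = Lumber Output (BF) / Log Input (ft^3)
LRF = 997 BF / 147.7 ft^3
LRF = 6.75 BF/ft^3

6.75


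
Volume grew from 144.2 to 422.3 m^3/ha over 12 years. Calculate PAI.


Formula: PAI = (V_T2 - V_T1) / (T2 - T1)
Volume increment = 422.3 - 144.2 = 278.1 m^3/ha
PAI = 278.1 / 12 = 23.18 m^3/ha/year

23.18


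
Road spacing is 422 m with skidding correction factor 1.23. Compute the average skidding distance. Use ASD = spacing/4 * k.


Formula: ASD = (spacing / 4) * correction
Uncorrected distance = spacing / 4 = 422 / 4 = 105.5 m
ASD = 105.5 * 1.23 = 130 m

130


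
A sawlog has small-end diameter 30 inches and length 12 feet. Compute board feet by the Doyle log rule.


Doyle: BF = (D - 4)^2 * L / 16
Adjusted diameter = 30 - 4 = 26 in
(D-4)^2 = 26^2 = 676
BF = 676 * 12 / 16 = 507 BF

507


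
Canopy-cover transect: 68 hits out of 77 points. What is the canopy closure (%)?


Formula: Canopy closure = covered points / total points * 100
Closure = 68 / 77 * 100
Closure = 0.8831 * 100 = 88.3%

88.3


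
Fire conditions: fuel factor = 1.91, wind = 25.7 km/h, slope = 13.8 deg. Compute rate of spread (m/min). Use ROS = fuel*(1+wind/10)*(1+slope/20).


Formula: ROS = fuel * (1 + wind/10) * (1 + slope/20)
Wind factor = 1 + 25.7/10 = 3.57
Slope factor = 1 + 13.8/20 = 1.69
ROS = 1.91 * 3.57 * 1.69 = 11.52 m/min

11.52


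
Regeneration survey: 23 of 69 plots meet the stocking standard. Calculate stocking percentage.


Formula: Stocking % = stocked plots / total plots * 100
Stocking = 23 / 69 * 100
Stocking = 0.3333 * 100 = 33.3%

33.3


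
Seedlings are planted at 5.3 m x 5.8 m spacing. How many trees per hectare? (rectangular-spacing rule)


Formula: TPH = 10000 m^2/ha / (spacing_x * spacing_y)
Area per tree = 5.3 m * 5.8 m = 30.74 m^2
TPH = 10000 / 30.74 = 325 trees/ha

325


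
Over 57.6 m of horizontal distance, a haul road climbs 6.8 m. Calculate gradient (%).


Formula: Gradient = rise / run * 100
Gradient = 6.8 / 57.6 * 100 = 11.8%

11.8


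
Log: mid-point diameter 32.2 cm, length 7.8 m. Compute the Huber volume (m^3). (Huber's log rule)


Huber: V = Am * L,  Am = pi*(Dm/200)^2
Am = pi*(32.2/200)^2 = 0.081433 m^2
V = 0.081433*7.8 = 0.6352 m^3

0.6352


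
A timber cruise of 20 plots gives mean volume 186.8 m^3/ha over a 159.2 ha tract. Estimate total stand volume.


Formula: Total Volume = Mean Volume per ha * Total Area
Total Volume = 186.8 m^3/ha * 159.2 ha
Total Volume = 29739 m^3

29739


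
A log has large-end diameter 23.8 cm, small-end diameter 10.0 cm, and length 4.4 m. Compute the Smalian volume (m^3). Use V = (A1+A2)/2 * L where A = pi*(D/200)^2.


Smalian: V = (A1 + A2)/2 * L,  A = pi*(D/200)^2
A1 = pi*(23.8/200)^2 = 0.044488 m^2
A2 = pi*(10.0/200)^2 = 0.007854 m^2
V = (0.044488+0.007854)/2*4.4 = 0.1152 m^3

0.1152


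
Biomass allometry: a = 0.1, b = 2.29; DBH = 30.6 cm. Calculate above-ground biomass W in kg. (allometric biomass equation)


Formula: W = a * DBH^b  (allometric power law)
DBH^b = 30.6^2.29 = 2525.2366
W = 0.1 * 2525.2366 = 252.5 kg

252.5


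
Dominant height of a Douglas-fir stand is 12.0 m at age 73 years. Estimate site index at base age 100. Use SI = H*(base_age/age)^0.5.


Formula: SI = H_dom * (base_age / age)^0.5
Age ratio = 100 / 73 = 1.36986
sqrt(age_ratio) = 1.17041
SI = 12.0 * 1.17041 = 14.0 m

14.0


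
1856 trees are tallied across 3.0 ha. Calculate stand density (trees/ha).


Formula: Stand Density = N_trees / Area_ha
Density = 1856 trees / 3.0 ha
Density = 619 trees/ha

619


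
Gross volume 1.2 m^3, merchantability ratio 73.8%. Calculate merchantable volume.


Formula: MV = V_total * (merchantable_pct / 100)
Merchantable fraction = 73.8% / 100 = 0.738
MV = 1.2 m^3 * 0.738 = 0.886 m^3

0.886


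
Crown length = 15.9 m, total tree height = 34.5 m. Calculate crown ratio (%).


Formula: Crown Ratio = (Crown Length / Total Height) * 100
CR = (15.9 m / 34.5 m) * 100
CR = 0.4609 * 100 = 46.1%

46.1


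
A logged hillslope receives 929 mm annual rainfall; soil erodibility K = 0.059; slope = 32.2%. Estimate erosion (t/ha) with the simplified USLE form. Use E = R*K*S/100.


Formula: E = R * K * S / 100  (simplified USLE)
R * K = 929 * 0.059 = 54.811
E = 54.811 * 32.2 / 100 = 17.65 t/ha

17.65


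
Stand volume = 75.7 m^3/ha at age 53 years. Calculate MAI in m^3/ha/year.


Formula: MAI = Total Volume / Stand Age
MAI = 75.7 m^3/ha / 53 years
MAI = 1.43 m^3/ha/year

1.43


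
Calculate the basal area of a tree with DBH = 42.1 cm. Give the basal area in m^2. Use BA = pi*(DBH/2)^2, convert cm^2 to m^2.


Formula: BA = pi * (DBH/2)^2 / 10000  (cm^2 to m^2)
Radius = DBH/2 = 42.1/2 = 21.05 cm
BA = pi * 21.05^2 / 10000
   = 1392.0476 cm^2 / 10000
   = 0.1392 m^2

0.1392


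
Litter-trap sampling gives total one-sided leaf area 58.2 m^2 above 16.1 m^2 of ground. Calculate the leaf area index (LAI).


Formula: LAI = total leaf area / ground area  (dimensionless)
LAI = 58.2 m^2 / 16.1 m^2
LAI = 3.61

3.61


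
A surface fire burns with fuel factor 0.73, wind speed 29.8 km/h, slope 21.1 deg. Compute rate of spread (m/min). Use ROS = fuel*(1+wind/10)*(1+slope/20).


Formula: ROS = fuel * (1 + wind/10) * (1 + slope/20)
Wind factor = 1 + 29.8/10 = 3.98
Slope factor = 1 + 21.1/20 = 2.055
ROS = 0.73 * 3.98 * 2.055 = 5.97 m/min

5.97


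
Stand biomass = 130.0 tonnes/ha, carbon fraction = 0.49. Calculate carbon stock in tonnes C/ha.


Formula: Carbon Stock = Biomass * Carbon Fraction
C = 130.0 t/ha * 0.49
C = 63.7 t C/ha

63.7


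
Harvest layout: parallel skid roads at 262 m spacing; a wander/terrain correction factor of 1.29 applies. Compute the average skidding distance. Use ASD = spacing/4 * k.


Formula: ASD = (spacing / 4) * correction
Uncorrected distance = spacing / 4 = 262 / 4 = 65.5 m
ASD = 65.5 * 1.29 = 84 m

84


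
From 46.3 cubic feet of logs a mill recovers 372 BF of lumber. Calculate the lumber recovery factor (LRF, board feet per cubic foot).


Formula: LRF = Lumber Output (BF) / Log Input (ft^3)
LRF = 372 BF / 46.3 ft^3
LRF = 8.03 BF/ft^3

8.03


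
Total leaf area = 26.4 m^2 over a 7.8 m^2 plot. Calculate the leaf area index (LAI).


Formula: LAI = total leaf area / ground area  (dimensionless)
LAI = 26.4 m^2 / 7.8 m^2
LAI = 3.38

3.38


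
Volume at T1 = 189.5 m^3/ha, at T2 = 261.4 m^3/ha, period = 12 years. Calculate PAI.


Formula: PAI = (V_T2 - V_T1) / (T2 - T1)
Volume increment = 261.4 - 189.5 = 71.9 m^3/ha
PAI = 71.9 / 12 = 5.99 m^3/ha/year

5.99


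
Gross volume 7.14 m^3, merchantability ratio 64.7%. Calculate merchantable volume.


Formula: MV = V_total * (merchantable_pct / 100)
Merchantable fraction = 64.7% / 100 = 0.647
MV = 7.14 m^3 * 0.647 = 4.62 m^3

4.62


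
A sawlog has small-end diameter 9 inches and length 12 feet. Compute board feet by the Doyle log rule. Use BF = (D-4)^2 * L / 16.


Doyle: BF = (D - 4)^2 * L / 16
Adjusted diameter = 9 - 4 = 5 in
(D-4)^2 = 5^2 = 25
BF = 25 * 12 / 16 = 19 BF

19


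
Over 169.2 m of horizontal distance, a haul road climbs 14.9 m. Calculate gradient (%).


Formula: Gradient = rise / run * 100
Gradient = 14.9 / 169.2 * 100 = 8.8%

8.8


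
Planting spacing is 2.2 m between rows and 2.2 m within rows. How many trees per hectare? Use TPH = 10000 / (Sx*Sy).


Formula: TPH = 10000 m^2/ha / (spacing_x * spacing_y)
Area per tree = 2.2 m * 2.2 m = 4.84 m^2
TPH = 10000 / 4.84 = 2066 trees/ha

2066


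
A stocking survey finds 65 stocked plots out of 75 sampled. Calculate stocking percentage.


Formula: Stocking % = stocked plots / total plots * 100
Stocking = 65 / 75 * 100
Stocking = 0.8667 * 100 = 86.7%

86.7


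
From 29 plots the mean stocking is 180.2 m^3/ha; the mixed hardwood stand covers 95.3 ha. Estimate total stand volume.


Formula: Total Volume = Mean Volume per ha * Total Area
Total Volume = 180.2 m^3/ha * 95.3 ha
Total Volume = 17173 m^3

17173


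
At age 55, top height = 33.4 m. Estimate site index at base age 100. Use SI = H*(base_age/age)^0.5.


Formula: SI = H_dom * (base_age / age)^0.5
Age ratio = 100 / 55 = 1.81818
sqrt(age_ratio) = 1.3484
SI = 33.4 * 1.3484 = 45.0 m

45.0


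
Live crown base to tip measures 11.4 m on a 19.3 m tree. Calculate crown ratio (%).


Formula: Crown Ratio = (Crown Length / Total Height) * 100
CR = (11.4 m / 19.3 m) * 100
CR = 0.5907 * 100 = 59.1%

59.1


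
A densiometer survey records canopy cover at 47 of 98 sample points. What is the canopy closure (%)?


Formula: Canopy closure = covered points / total points * 100
Closure = 47 / 98 * 100
Closure = 0.4796 * 100 = 48.0%

48.0


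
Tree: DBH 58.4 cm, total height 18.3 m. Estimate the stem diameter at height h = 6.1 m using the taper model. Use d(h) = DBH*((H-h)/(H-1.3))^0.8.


Taper: d(h) = DBH * ((H - h) / (H - 1.3))^0.8
Numerator = H - h = 18.3 - 6.1 = 12.2 m
Denominator = H - 1.3 = 18.3 - 1.3 = 17.0 m
Ratio = 12.2 / 17.0 = 0.71765
d = 58.4 * 0.71765^0.8 = 44.8 cm

44.8


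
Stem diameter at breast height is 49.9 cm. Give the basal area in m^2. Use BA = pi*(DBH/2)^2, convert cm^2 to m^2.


Formula: BA = pi * (DBH/2)^2 / 10000  (cm^2 to m^2)
Radius = DBH/2 = 49.9/2 = 24.95 cm
BA = pi * 24.95^2 / 10000
   = 1955.6493 cm^2 / 10000
   = 0.1956 m^2

0.1956


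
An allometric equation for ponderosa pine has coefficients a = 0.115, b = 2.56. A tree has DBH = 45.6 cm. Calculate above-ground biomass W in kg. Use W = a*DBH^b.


Formula: W = a * DBH^b  (allometric power law)
DBH^b = 45.6^2.56 = 17658.345
W = 0.115 * 17658.345 = 2030.7 kg

2030.7


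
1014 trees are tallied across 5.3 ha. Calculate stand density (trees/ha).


Formula: Stand Density = N_trees / Area_ha
Density = 1014 trees / 5.3 ha
Density = 191 trees/ha

191


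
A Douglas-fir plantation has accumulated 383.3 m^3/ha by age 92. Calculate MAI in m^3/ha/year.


Formula: MAI = Total Volume / Stand Age
MAI = 383.3 m^3/ha / 92 years
MAI = 4.17 m^3/ha/year

4.17


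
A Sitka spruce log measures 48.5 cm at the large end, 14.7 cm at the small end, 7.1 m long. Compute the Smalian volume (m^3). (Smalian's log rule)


Smalian: V = (A1 + A2)/2 * L,  A = pi*(D/200)^2
A1 = pi*(48.5/200)^2 = 0.184745 m^2
A2 = pi*(14.7/200)^2 = 0.016972 m^2
V = (0.184745+0.016972)/2*7.1 = 0.7161 m^3

0.7161


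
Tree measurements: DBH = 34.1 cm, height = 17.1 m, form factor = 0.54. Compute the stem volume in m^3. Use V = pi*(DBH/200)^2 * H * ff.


Formula: V = pi * (DBH/200)^2 * H * ff
Radius = DBH/200 = 34.1/200 = 0.1705 m
Radius^2 = 0.1705^2 = 0.02907025 m^2
V = pi * 0.02907025 * 17.1 * 0.54
V = 0.843 m^3

0.843


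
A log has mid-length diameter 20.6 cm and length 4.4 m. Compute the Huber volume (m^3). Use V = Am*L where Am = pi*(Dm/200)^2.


Huber: V = Am * L,  Am = pi*(Dm/200)^2
Am = pi*(20.6/200)^2 = 0.033329 m^2
V = 0.033329*4.4 = 0.1466 m^3

0.1466


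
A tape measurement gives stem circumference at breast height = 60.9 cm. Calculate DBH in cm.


Formula: DBH = C / pi
DBH = 60.9 / pi
pi = 3.14159...
DBH = 19.4 cm

19.4


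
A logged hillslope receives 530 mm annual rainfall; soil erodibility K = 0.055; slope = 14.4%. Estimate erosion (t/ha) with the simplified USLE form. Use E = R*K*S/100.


Formula: E = R * K * S / 100  (simplified USLE)
R * K = 530 * 0.055 = 29.15
E = 29.15 * 14.4 / 100 = 4.2 t/ha

4.2


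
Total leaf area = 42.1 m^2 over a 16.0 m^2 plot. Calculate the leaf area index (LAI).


Formula: LAI = total leaf area / ground area  (dimensionless)
LAI = 42.1 m^2 / 16.0 m^2
LAI = 2.63

2.63


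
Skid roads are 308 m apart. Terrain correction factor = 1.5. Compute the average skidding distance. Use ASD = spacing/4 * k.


Formula: ASD = (spacing / 4) * correction
Uncorrected distance = spacing / 4 = 308 / 4 = 77 m
ASD = 77 * 1.5 = 116 m

116


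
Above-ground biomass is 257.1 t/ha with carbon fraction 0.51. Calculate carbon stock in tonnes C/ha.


Formula: Carbon Stock = Biomass * Carbon Fraction
C = 257.1 t/ha * 0.51
C = 131.1 t C/ha

131.1


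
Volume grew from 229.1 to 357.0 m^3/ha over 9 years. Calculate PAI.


Formula: PAI = (V_T2 - V_T1) / (T2 - T1)
Volume increment = 357.0 - 229.1 = 127.9 m^3/ha
PAI = 127.9 / 9 = 14.21 m^3/ha/year

14.21


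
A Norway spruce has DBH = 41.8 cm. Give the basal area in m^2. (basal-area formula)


Formula: BA = pi * (DBH/2)^2 / 10000  (cm^2 to m^2)
Radius = DBH/2 = 41.8/2 = 20.9 cm
BA = pi * 20.9^2 / 10000
   = 1372.2791 cm^2 / 10000
   = 0.1372 m^2

0.1372


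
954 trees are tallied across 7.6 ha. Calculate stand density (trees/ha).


Formula: Stand Density = N_trees / Area_ha
Density = 954 trees / 7.6 ha
Density = 126 trees/ha

126


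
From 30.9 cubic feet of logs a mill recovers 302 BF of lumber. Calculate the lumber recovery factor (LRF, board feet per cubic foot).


Formula: LRF = Lumber Output (BF) / Log Input (ft^3)
LRF = 302 BF / 30.9 ft^3
LRF = 9.77 BF/ft^3

9.77


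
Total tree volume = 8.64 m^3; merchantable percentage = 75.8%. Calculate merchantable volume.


Formula: MV = V_total * (merchantable_pct / 100)
Merchantable fraction = 75.8% / 100 = 0.758
MV = 8.64 m^3 * 0.758 = 6.549 m^3

6.549


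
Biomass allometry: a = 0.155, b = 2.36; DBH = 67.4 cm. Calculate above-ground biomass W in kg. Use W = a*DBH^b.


Formula: W = a * DBH^b  (allometric power law)
DBH^b = 67.4^2.36 = 20684.1346
W = 0.155 * 20684.1346 = 3206.0 kg

3206.0


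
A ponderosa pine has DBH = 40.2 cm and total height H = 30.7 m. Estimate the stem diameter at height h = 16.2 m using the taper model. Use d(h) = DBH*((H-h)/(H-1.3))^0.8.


Taper: d(h) = DBH * ((H - h) / (H - 1.3))^0.8
Numerator = H - h = 30.7 - 16.2 = 14.5 m
Denominator = H - 1.3 = 30.7 - 1.3 = 29.4 m
Ratio = 14.5 / 29.4 = 0.4932
d = 40.2 * 0.4932^0.8 = 22.8 cm

22.8


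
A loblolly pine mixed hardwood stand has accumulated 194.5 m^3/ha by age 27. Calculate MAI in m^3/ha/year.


Formula: MAI = Total Volume / Stand Age
MAI = 194.5 m^3/ha / 27 years
MAI = 7.2 m^3/ha/year

7.2


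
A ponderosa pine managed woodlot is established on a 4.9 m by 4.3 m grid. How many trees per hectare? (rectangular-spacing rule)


Formula: TPH = 10000 m^2/ha / (spacing_x * spacing_y)
Area per tree = 4.9 m * 4.3 m = 21.07 m^2
TPH = 10000 / 21.07 = 475 trees/ha

475


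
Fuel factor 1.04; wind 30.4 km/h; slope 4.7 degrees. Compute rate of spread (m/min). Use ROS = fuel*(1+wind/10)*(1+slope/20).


Formula: ROS = fuel * (1 + wind/10) * (1 + slope/20)
Wind factor = 1 + 30.4/10 = 4.04
Slope factor = 1 + 4.7/20 = 1.235
ROS = 1.04 * 4.04 * 1.235 = 5.19 m/min

5.19


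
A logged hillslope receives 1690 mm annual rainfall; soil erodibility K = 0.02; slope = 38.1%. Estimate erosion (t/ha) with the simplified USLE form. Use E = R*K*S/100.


Formula: E = R * K * S / 100  (simplified USLE)
R * K = 1690 * 0.02 = 33.8
E = 33.8 * 38.1 / 100 = 12.88 t/ha

12.88


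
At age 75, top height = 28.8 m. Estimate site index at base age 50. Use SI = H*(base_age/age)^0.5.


Formula: SI = H_dom * (base_age / age)^0.5
Age ratio = 50 / 75 = 0.66667
sqrt(age_ratio) = 0.8165
SI = 28.8 * 0.8165 = 23.5 m

23.5


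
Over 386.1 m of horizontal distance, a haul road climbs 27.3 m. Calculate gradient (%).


Formula: Gradient = rise / run * 100
Gradient = 27.3 / 386.1 * 100 = 7.1%

7.1


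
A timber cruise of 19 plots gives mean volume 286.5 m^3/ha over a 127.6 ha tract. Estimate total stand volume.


Formula: Total Volume = Mean Volume per ha * Total Area
Total Volume = 286.5 m^3/ha * 127.6 ha
Total Volume = 36557 m^3

36557


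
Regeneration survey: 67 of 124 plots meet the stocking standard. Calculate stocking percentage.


Formula: Stocking % = stocked plots / total plots * 100
Stocking = 67 / 124 * 100
Stocking = 0.5403 * 100 = 54.0%

54.0


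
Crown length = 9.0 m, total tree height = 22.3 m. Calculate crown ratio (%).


Formula: Crown Ratio = (Crown Length / Total Height) * 100
CR = (9.0 m / 22.3 m) * 100
CR = 0.4036 * 100 = 40.4%

40.4


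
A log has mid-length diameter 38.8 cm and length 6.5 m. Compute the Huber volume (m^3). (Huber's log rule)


Huber: V = Am * L,  Am = pi*(Dm/200)^2
Am = pi*(38.8/200)^2 = 0.118237 m^2
V = 0.118237*6.5 = 0.7685 m^3

0.7685


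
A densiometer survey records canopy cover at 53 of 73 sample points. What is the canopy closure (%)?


Formula: Canopy closure = covered points / total points * 100
Closure = 53 / 73 * 100
Closure = 0.726 * 100 = 72.6%

72.6


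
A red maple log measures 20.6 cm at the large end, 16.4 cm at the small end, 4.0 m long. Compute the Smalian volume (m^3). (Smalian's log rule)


Smalian: V = (A1 + A2)/2 * L,  A = pi*(D/200)^2
A1 = pi*(20.6/200)^2 = 0.033329 m^2
A2 = pi*(16.4/200)^2 = 0.021124 m^2
V = (0.033329+0.021124)/2*4.0 = 0.1089 m^3

0.1089


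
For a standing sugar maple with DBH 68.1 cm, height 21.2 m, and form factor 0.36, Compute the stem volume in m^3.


Formula: V = pi * (DBH/200)^2 * H * ff
Radius = DBH/200 = 68.1/200 = 0.3405 m
Radius^2 = 0.3405^2 = 0.11594025 m^2
V = pi * 0.11594025 * 21.2 * 0.36
V = 2.78 m^3

2.78


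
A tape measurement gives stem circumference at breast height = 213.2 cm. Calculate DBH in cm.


Formula: DBH = C / pi
DBH = 213.2 / pi
pi = 3.14159...
DBH = 67.9 cm

67.9


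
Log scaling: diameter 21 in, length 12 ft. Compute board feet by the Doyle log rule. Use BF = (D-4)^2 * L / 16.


Doyle: BF = (D - 4)^2 * L / 16
Adjusted diameter = 21 - 4 = 17 in
(D-4)^2 = 17^2 = 289
BF = 289 * 12 / 16 = 217 BF

217


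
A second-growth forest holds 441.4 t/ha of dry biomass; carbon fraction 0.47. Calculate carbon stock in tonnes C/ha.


Formula: Carbon Stock = Biomass * Carbon Fraction
C = 441.4 t/ha * 0.47
C = 207.5 t C/ha

207.5


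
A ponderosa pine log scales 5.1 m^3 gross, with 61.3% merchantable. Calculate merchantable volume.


Formula: MV = V_total * (merchantable_pct / 100)
Merchantable fraction = 61.3% / 100 = 0.613
MV = 5.1 m^3 * 0.613 = 3.126 m^3

3.126


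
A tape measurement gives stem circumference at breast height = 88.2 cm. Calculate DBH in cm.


Formula: DBH = C / pi
DBH = 88.2 / pi
pi = 3.14159...
DBH = 28.1 cm

28.1


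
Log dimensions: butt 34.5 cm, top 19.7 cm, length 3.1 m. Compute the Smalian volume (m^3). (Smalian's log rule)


Smalian: V = (A1 + A2)/2 * L,  A = pi*(D/200)^2
A1 = pi*(34.5/200)^2 = 0.093482 m^2
A2 = pi*(19.7/200)^2 = 0.030481 m^2
V = (0.093482+0.030481)/2*3.1 = 0.1921 m^3

0.1921


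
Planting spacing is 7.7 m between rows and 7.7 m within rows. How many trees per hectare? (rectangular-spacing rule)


Formula: TPH = 10000 m^2/ha / (spacing_x * spacing_y)
Area per tree = 7.7 m * 7.7 m = 59.29 m^2
TPH = 10000 / 59.29 = 169 trees/ha

169


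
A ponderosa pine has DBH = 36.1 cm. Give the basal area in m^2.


Formula: BA = pi * (DBH/2)^2 / 10000  (cm^2 to m^2)
Radius = DBH/2 = 36.1/2 = 18.05 cm
BA = pi * 18.05^2 / 10000
   = 1023.5387 cm^2 / 10000
   = 0.1024 m^2

0.1024


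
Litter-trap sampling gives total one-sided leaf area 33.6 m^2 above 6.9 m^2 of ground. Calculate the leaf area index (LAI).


Formula: LAI = total leaf area / ground area  (dimensionless)
LAI = 33.6 m^2 / 6.9 m^2
LAI = 4.87

4.87


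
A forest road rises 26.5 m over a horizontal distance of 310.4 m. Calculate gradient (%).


Formula: Gradient = rise / run * 100
Gradient = 26.5 / 310.4 * 100 = 8.5%

8.5


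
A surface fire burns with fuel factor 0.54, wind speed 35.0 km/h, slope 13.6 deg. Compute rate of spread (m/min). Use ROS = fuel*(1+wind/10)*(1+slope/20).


Formula: ROS = fuel * (1 + wind/10) * (1 + slope/20)
Wind factor = 1 + 35.0/10 = 4.5
Slope factor = 1 + 13.6/20 = 1.68
ROS = 0.54 * 4.5 * 1.68 = 4.08 m/min

4.08


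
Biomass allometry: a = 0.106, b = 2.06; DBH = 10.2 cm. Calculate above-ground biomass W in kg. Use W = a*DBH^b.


Formula: W = a * DBH^b  (allometric power law)
DBH^b = 10.2^2.06 = 119.5959
W = 0.106 * 119.5959 = 12.7 kg

12.7


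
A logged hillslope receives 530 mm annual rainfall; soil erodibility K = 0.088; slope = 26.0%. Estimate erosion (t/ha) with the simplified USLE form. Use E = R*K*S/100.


Formula: E = R * K * S / 100  (simplified USLE)
R * K = 530 * 0.088 = 46.64
E = 46.64 * 26.0 / 100 = 12.13 t/ha

12.13


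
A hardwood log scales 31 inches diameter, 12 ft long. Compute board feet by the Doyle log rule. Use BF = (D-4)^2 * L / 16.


Doyle: BF = (D - 4)^2 * L / 16
Adjusted diameter = 31 - 4 = 27 in
(D-4)^2 = 27^2 = 729
BF = 729 * 12 / 16 = 547 BF

547


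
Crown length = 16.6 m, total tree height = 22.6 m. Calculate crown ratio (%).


Formula: Crown Ratio = (Crown Length / Total Height) * 100
CR = (16.6 m / 22.6 m) * 100
CR = 0.7345 * 100 = 73.5%

73.5


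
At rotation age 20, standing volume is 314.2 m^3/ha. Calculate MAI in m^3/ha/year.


Formula: MAI = Total Volume / Stand Age
MAI = 314.2 m^3/ha / 20 years
MAI = 15.71 m^3/ha/year

15.71


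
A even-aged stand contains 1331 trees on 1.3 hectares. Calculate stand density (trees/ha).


Formula: Stand Density = N_trees / Area_ha
Density = 1331 trees / 1.3 ha
Density = 1024 trees/ha

1024


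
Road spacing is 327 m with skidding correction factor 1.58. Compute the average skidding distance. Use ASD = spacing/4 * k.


Formula: ASD = (spacing / 4) * correction
Uncorrected distance = spacing / 4 = 327 / 4 = 81.75 m
ASD = 81.75 * 1.58 = 129 m

129


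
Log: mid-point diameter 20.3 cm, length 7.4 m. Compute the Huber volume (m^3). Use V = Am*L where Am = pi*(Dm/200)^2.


Huber: V = Am * L,  Am = pi*(Dm/200)^2
Am = pi*(20.3/200)^2 = 0.032365 m^2
V = 0.032365*7.4 = 0.2395 m^3

0.2395


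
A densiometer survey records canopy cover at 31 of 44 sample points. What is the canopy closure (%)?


Formula: Canopy closure = covered points / total points * 100
Closure = 31 / 44 * 100
Closure = 0.7045 * 100 = 70.5%

70.5


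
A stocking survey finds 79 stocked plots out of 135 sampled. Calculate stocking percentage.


Formula: Stocking % = stocked plots / total plots * 100
Stocking = 79 / 135 * 100
Stocking = 0.5852 * 100 = 58.5%

58.5


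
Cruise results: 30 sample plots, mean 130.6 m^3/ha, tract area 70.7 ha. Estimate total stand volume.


Formula: Total Volume = Mean Volume per ha * Total Area
Total Volume = 130.6 m^3/ha * 70.7 ha
Total Volume = 9233 m^3

9233


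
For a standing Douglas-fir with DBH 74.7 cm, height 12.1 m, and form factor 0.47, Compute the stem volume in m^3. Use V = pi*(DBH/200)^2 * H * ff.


Formula: V = pi * (DBH/200)^2 * H * ff
Radius = DBH/200 = 74.7/200 = 0.3735 m
Radius^2 = 0.3735^2 = 0.13950225 m^2
V = pi * 0.13950225 * 12.1 * 0.47
V = 2.492 m^3

2.492


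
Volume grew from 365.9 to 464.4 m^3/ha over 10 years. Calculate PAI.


Formula: PAI = (V_T2 - V_T1) / (T2 - T1)
Volume increment = 464.4 - 365.9 = 98.5 m^3/ha
PAI = 98.5 / 10 = 9.85 m^3/ha/year

9.85
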